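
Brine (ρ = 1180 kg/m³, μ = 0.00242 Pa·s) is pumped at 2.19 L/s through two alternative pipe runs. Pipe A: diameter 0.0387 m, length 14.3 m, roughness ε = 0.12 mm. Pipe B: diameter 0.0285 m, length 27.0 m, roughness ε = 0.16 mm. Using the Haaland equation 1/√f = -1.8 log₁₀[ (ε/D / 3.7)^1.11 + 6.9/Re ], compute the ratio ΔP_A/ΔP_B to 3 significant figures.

Pipe A: V = Q/A = 0.00219/0.001176 = 1.862 m/s; Re = 3.513e+04; ε/D = 0.0031; Haaland → f = 0.02947; ΔP_A = f(L/D)(ρV²/2) = 2.227e+04 Pa.
Pipe B: V = Q/A = 0.00219/0.0006379 = 3.433 m/s; Re = 4.771e+04; ε/D = 0.00561; Haaland → f = 0.03314; ΔP_B = f(L/D)(ρV²/2) = 2.183e+05 Pa.
ΔP_A/ΔP_B = 2.227e+04/2.183e+05 = 0.102.

ΔP_A/ΔP_B ≈ 0.102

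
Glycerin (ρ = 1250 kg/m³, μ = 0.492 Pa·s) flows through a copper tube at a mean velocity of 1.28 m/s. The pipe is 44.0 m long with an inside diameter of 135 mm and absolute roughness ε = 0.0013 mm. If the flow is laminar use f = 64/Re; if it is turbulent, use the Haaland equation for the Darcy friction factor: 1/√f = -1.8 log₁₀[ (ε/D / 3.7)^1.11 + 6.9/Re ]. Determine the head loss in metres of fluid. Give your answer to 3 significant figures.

Reynolds number Re = ρVD/μ = 1250 · 1.28 · 0.135 / 0.492 = 439.
Re < 2300 → laminar flow, so f = 64/Re = 64/439 = 0.1458 (the turbulent correlation is not needed).
Darcy-Weisbach: ΔP = f(L/D)(ρV²/2) = 0.1458·(44/0.135)·(1250·1.28²/2) = 0.1458·325.9·1024 = 4.865e+04 Pa.
Head loss h_f = ΔP/(ρg) = 4.865e+04/(1250·9.81) = 3.97 m.

h_f ≈ 3.97 m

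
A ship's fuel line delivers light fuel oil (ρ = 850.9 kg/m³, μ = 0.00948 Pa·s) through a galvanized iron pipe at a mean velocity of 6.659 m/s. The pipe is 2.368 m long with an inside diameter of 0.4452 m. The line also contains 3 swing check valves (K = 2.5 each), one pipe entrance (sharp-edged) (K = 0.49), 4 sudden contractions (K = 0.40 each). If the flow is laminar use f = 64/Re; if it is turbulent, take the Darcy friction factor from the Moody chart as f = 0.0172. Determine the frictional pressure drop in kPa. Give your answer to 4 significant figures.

ΔP ≈ 182.6 kPa

Reynolds number Re = ρVD/μ = 850.9 · 6.659 · 0.4452 / 0.00948 = 2.661e+05.
Re > 4000 → turbulent; use the Moody-chart value f = 0.0172.
Total minor-loss coefficient ΣK = 3·2.5 + 1·0.49 + 4·0.4 = 9.59.
ΔP = [f·L/D + ΣK]·(ρV²/2) = [0.0172·2.368/0.4452 + 9.59]·(850.9·6.659²/2) = [0.09149 + 9.59]·1.887e+04 = 1.826e+05 Pa.
ΔP = 1.826e+05 Pa = 182.6 kPa.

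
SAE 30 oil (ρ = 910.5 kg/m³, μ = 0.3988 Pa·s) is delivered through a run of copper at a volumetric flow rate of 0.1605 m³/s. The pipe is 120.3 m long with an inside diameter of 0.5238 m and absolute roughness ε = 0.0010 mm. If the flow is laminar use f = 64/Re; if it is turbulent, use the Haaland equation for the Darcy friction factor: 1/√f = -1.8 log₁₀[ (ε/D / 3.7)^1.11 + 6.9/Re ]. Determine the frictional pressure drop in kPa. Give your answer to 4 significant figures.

ΔP ≈ 4.168 kPa

Cross-sectional area A = πD²/4 = π(0.5238)²/4 = 0.2155 m²; mean velocity V = Q/A = 0.1605/0.2155 = 0.7448 m/s.
Reynolds number Re = ρVD/μ = 910.5 · 0.7448 · 0.5238 / 0.399 = 890.7.
Re < 2300 → laminar flow, so f = 64/Re = 64/890.7 = 0.07185 (the turbulent correlation is not needed).
Darcy-Weisbach: ΔP = f(L/D)(ρV²/2) = 0.07185·(120.3/0.5238)·(910.5·0.7448²/2) = 0.07185·229.7·252.6 = 4168 Pa.
ΔP = 4168 Pa = 4.168 kPa.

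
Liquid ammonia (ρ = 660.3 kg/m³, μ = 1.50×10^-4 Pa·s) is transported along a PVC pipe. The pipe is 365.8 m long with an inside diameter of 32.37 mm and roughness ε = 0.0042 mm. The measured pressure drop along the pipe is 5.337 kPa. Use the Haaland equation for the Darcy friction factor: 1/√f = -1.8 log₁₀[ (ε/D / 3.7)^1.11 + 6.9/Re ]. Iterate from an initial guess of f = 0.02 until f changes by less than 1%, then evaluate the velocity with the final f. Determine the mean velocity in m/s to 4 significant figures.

Rearranging Darcy-Weisbach: V = √(2·ΔP·D/(f·L·ρ)). With ε/D = 4.2e-06/0.03237 = 0.00013, iterate starting from f = 0.02:
  f = 0.02 → V = √(2·5337·0.03237/(0.02·365.8·660.3)) = 0.2674 m/s; Re = ρVD/μ = 3.811e+04; f → 0.02235
  f = 0.02235 → V = 0.253 m/s; Re = 3.605e+04; f → 0.02263
  f = 0.02263 → V = 0.2514 m/s; Re = 3.583e+04; f → 0.02266
Converged (Δf/f < 1%). With the final f = 0.02266: V = √(2·5337·0.03237/(0.02266·365.8·660.3)) = 0.2512 m/s.

V ≈ 0.2512 m/s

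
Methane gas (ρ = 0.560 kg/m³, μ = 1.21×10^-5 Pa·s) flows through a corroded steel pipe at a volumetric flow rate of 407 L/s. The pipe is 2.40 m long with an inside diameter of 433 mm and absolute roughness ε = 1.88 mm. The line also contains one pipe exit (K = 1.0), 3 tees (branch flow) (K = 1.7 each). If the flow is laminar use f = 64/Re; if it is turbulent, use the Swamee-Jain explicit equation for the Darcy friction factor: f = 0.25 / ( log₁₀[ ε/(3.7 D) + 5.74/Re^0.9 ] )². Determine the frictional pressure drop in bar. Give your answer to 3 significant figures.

ΔP ≈ 1.34×10^-4 bar

Q = 407 L/s = 407/1000 = 0.407 m³/s.
Cross-sectional area A = πD²/4 = π(0.433)²/4 = 0.1473 m²; mean velocity V = Q/A = 0.407/0.1473 = 2.764 m/s.
Reynolds number Re = ρVD/μ = 0.56 · 2.764 · 0.433 / 1.21e-05 = 5.539e+04.
Re > 4000 → turbulent. Relative roughness ε/D = 0.00188/0.433 = 0.00434. Swamee-Jain: f = 0.25/(log₁₀[0.00434/3.7 + 5.74/5.539e+04^0.9])² = 0.25/(log₁₀[0.00117 + 0.000309])² = 0.25/(-2.829)² = 0.03124.
Total minor-loss coefficient ΣK = 1·1 + 3·1.7 = 6.1.
ΔP = [f·L/D + ΣK]·(ρV²/2) = [0.03124·2.4/0.433 + 6.1]·(0.56·2.764²/2) = [0.1731 + 6.1]·2.139 = 13.42 Pa.
ΔP = 13.42 Pa = 1.34×10^-4 bar.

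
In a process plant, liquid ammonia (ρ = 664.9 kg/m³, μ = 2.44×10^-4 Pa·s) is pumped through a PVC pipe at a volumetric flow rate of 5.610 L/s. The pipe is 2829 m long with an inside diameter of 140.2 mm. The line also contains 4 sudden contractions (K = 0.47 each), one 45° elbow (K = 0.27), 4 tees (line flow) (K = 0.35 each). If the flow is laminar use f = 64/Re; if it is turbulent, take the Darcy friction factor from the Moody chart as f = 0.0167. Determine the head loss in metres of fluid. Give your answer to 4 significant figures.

h_f ≈ 2.292 m

Q = 5.610 L/s = 5.610/1000 = 0.00561 m³/s.
Cross-sectional area A = πD²/4 = π(0.1402)²/4 = 0.01544 m²; mean velocity V = Q/A = 0.00561/0.01544 = 0.3634 m/s.
Reynolds number Re = ρVD/μ = 664.9 · 0.3634 · 0.1402 / 0.000244 = 1.388e+05.
Re > 4000 → turbulent; use the Moody-chart value f = 0.0167.
Total minor-loss coefficient ΣK = 4·0.47 + 1·0.27 + 4·0.35 = 3.55.
ΔP = [f·L/D + ΣK]·(ρV²/2) = [0.0167·2829/0.1402 + 3.55]·(664.9·0.3634²/2) = [337 + 3.55]·43.9 = 1.495e+04 Pa.
Head loss h_f = ΔP/(ρg) = 1.495e+04/(664.9·9.81) = 2.292 m.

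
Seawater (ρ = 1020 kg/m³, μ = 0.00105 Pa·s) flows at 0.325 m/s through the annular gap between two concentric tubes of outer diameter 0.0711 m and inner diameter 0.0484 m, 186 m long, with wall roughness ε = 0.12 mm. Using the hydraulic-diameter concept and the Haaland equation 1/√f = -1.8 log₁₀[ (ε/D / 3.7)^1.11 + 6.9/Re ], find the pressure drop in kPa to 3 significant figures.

ΔP ≈ 17.6 kPa

Hydraulic diameter D_h = 4A/P = D_o - D_i = 0.0711 - 0.0484 = 0.0227 m.
Re = ρVD_h/μ = 1020·0.325·0.0227/0.00105 = 7167.
ε/D_h = 0.00012/0.0227 = 0.00529; Haaland gives 1/√f = -1.8 log₁₀[0.000695+0.000963] = 5.005, so f = 0.03992.
ΔP = f(L/D_h)(ρV²/2) = 0.03992·186/0.0227·53.87 = 1.762e+04 Pa.
ΔP = 17.6 kPa.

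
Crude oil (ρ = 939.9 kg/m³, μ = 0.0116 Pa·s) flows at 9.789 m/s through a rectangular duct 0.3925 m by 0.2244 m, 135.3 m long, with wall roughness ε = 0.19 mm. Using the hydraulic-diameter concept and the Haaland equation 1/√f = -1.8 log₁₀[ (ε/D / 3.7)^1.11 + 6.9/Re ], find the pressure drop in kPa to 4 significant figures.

Hydraulic diameter D_h = 4A/P = 4·(0.3925·0.2244)/(2·(0.3925+0.2244)) = 0.3523/1.234 = 0.2855 m.
Re = ρVD_h/μ = 939.9·9.789·0.2855/0.0116 = 2.265e+05.
ε/D_h = 0.00019/0.2855 = 0.000665; Haaland gives 1/√f = -1.8 log₁₀[6.96e-05+3.05e-05] = 7.199, so f = 0.01929.
ΔP = f(L/D_h)(ρV²/2) = 0.01929·135.3/0.2855·4.503e+04 = 4.117e+05 Pa.
ΔP = 411.7 kPa.

ΔP ≈ 411.7 kPa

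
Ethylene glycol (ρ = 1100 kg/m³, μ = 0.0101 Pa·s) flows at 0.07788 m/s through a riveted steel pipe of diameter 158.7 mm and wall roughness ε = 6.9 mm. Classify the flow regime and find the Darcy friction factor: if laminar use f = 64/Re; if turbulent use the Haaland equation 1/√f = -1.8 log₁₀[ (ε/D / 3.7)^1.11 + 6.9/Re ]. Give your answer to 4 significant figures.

f ≈ 0.04755

Re = ρVD/μ = 1100·0.07788·0.1587/0.0101 = 1346.
Re < 2300 → laminar, so f = 64/Re = 0.04755 (roughness is irrelevant in laminar flow).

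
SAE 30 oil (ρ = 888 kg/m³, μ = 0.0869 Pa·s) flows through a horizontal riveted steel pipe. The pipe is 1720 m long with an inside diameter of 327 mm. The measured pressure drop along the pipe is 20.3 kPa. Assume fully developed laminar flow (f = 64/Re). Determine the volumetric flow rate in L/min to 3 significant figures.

For laminar flow, f = 64/Re with Re = ρVD/μ, so Darcy-Weisbach reduces to ΔP = 32μLV/D². Solving for V: V = ΔP·D²/(32μL) = 2.03e+04·(0.327)²/(32·0.0869·1720) = 0.4538 m/s.
Check: Re = ρVD/μ = 888·0.4538·0.327/0.0869 = 1516 < 2300, so the laminar assumption holds.
Q = V·A = 0.4538·(π/4·0.327²) = 0.03811 m³/s = 2290 L/min.

Q ≈ 2290 L/min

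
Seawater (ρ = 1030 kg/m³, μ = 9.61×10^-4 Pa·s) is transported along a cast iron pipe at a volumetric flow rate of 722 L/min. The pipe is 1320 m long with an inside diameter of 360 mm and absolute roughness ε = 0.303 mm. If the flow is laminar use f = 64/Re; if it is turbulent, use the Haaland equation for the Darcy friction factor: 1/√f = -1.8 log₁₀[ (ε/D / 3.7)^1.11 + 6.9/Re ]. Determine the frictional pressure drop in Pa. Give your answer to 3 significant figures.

Q = 722 L/min = 722/60000 = 0.01203 m³/s.
Cross-sectional area A = πD²/4 = π(0.36)²/4 = 0.1018 m²; mean velocity V = Q/A = 0.01203/0.1018 = 0.1182 m/s.
Reynolds number Re = ρVD/μ = 1030 · 0.1182 · 0.36 / 0.000961 = 4.561e+04.
Re > 4000 → turbulent. Relative roughness ε/D = 0.000303/0.36 = 0.000842. Haaland: 1/√f = -1.8 log₁₀[(0.000842/3.7)^1.11 + 6.9/4.561e+04] = -1.8 log₁₀[9.04e-05 + 0.000151] = 6.51, so f = 0.02359.
Darcy-Weisbach: ΔP = f(L/D)(ρV²/2) = 0.02359·(1320/0.36)·(1030·0.1182²/2) = 0.02359·3667·7.198 = 622.7 Pa.

ΔP ≈ 623 Pa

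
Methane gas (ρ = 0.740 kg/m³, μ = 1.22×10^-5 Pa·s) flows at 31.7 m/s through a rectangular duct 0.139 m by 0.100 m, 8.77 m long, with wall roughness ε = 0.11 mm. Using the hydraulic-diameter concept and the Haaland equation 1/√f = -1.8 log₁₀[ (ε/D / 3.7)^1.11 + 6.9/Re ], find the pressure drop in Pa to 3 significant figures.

ΔP ≈ 577 Pa

Hydraulic diameter D_h = 4A/P = 4·(0.139·0.1)/(2·(0.139+0.1)) = 0.0556/0.478 = 0.1163 m.
Re = ρVD_h/μ = 0.74·31.7·0.1163/1.22e-05 = 2.237e+05.
ε/D_h = 0.00011/0.1163 = 0.000946; Haaland gives 1/√f = -1.8 log₁₀[0.000103+3.09e-05] = 6.973, so f = 0.02057.
ΔP = f(L/D_h)(ρV²/2) = 0.02057·8.77/0.1163·371.8 = 576.6 Pa.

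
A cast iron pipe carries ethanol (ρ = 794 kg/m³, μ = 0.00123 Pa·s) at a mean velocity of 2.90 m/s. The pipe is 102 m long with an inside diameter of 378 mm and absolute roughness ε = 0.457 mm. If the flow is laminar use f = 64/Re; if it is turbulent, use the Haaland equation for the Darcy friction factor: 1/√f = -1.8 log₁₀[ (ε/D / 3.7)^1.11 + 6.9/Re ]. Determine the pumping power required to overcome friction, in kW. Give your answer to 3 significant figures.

P ≈ 6.14 kW

Reynolds number Re = ρVD/μ = 794 · 2.9 · 0.378 / 0.00123 = 7.076e+05.
Re > 4000 → turbulent. Relative roughness ε/D = 0.000457/0.378 = 0.00121. Haaland: 1/√f = -1.8 log₁₀[(0.00121/3.7)^1.11 + 6.9/7.076e+05] = -1.8 log₁₀[0.000135 + 9.75e-06] = 6.91, so f = 0.02094.
Darcy-Weisbach: ΔP = f(L/D)(ρV²/2) = 0.02094·(102/0.378)·(794·2.9²/2) = 0.02094·269.8·3339 = 1.887e+04 Pa.
Q = V·A = 2.9·0.1122 = 0.3254 m³/s.
Pumping power P = QΔP = 0.3254·1.887e+04 = 6140 W = 6.14 kW.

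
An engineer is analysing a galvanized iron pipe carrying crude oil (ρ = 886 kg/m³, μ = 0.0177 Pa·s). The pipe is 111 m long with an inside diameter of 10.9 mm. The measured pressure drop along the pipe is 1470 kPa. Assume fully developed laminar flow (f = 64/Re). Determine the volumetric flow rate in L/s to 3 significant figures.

Q ≈ 0.259 L/s

For laminar flow, f = 64/Re with Re = ρVD/μ, so Darcy-Weisbach reduces to ΔP = 32μLV/D². Solving for V: V = ΔP·D²/(32μL) = 1.47e+06·(0.0109)²/(32·0.0177·111) = 2.778 m/s.
Check: Re = ρVD/μ = 886·2.778·0.0109/0.0177 = 1516 < 2300, so the laminar assumption holds.
Q = V·A = 2.778·(π/4·0.0109²) = 0.0002592 m³/s = 0.259 L/s.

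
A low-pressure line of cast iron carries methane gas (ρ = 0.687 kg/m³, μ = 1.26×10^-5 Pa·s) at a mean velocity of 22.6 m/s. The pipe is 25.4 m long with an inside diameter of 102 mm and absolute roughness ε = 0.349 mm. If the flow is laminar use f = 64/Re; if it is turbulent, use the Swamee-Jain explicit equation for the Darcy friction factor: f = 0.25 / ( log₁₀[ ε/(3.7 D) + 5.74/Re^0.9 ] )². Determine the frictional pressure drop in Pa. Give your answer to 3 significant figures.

Reynolds number Re = ρVD/μ = 0.687 · 22.6 · 0.102 / 1.26e-05 = 1.257e+05.
Re > 4000 → turbulent. Relative roughness ε/D = 0.000349/0.102 = 0.00342. Swamee-Jain: f = 0.25/(log₁₀[0.00342/3.7 + 5.74/1.257e+05^0.9])² = 0.25/(log₁₀[0.000925 + 0.000148])² = 0.25/(-2.97)² = 0.02835.
Darcy-Weisbach: ΔP = f(L/D)(ρV²/2) = 0.02835·(25.4/0.102)·(0.687·22.6²/2) = 0.02835·249·175.4 = 1239 Pa.

ΔP ≈ 1240 Pa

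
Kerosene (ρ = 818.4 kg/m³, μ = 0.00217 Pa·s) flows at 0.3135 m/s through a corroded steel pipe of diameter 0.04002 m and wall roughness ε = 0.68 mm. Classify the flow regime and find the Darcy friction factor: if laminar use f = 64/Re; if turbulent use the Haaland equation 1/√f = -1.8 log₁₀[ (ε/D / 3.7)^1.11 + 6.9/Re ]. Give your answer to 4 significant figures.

f ≈ 0.05367

Re = ρVD/μ = 818.4·0.3135·0.04002/0.00217 = 4732.
Re > 4000 → turbulent. ε/D = 0.00068/0.04002 = 0.017; Haaland: 1/√f = -1.8 log₁₀[0.00254 + 0.00146] = 4.317, so f = 0.05367.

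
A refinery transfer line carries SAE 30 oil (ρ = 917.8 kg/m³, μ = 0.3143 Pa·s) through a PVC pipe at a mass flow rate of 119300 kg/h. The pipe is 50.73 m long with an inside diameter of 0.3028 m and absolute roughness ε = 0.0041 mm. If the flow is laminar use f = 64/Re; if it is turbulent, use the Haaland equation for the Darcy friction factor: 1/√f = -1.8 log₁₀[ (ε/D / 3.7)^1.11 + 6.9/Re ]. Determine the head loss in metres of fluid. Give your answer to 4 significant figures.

h_f ≈ 0.3099 m

ṁ = 119300 kg/h = 119300/3600 = 33.14 kg/s.
A = πD²/4 = π(0.3028)²/4 = 0.07201 m²; mean velocity V = ṁ/(ρA) = 33.14/(917.8 · 0.07201) = 0.5014 m/s.
Reynolds number Re = ρVD/μ = 917.8 · 0.5014 · 0.3028 / 0.314 = 443.4.
Re < 2300 → laminar flow, so f = 64/Re = 64/443.4 = 0.1444 (the turbulent correlation is not needed).
Darcy-Weisbach: ΔP = f(L/D)(ρV²/2) = 0.1444·(50.73/0.3028)·(917.8·0.5014²/2) = 0.1444·167.5·115.4 = 2790 Pa.
Head loss h_f = ΔP/(ρg) = 2790/(917.8·9.81) = 0.3099 m.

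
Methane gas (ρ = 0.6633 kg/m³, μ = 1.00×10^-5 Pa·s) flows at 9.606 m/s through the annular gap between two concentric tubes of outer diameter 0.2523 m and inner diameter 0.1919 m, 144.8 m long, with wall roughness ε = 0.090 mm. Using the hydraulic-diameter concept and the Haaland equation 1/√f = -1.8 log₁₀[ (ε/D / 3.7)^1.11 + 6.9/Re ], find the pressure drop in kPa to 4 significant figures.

Hydraulic diameter D_h = 4A/P = D_o - D_i = 0.2523 - 0.1919 = 0.0604 m.
Re = ρVD_h/μ = 0.6633·9.606·0.0604/1e-05 = 3.848e+04.
ε/D_h = 9e-05/0.0604 = 0.00149; Haaland gives 1/√f = -1.8 log₁₀[0.00017+0.000179] = 6.221, so f = 0.02584.
ΔP = f(L/D_h)(ρV²/2) = 0.02584·144.8/0.0604·30.6 = 1896 Pa.
ΔP = 1.896 kPa.

ΔP ≈ 1.896 kPa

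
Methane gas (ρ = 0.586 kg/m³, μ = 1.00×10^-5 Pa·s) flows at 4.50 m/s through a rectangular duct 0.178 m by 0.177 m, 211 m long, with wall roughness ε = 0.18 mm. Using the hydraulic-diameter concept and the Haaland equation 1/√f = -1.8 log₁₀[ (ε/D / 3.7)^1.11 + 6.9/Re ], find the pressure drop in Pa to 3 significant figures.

Hydraulic diameter D_h = 4A/P = 4·(0.178·0.177)/(2·(0.178+0.177)) = 0.126/0.71 = 0.1775 m.
Re = ρVD_h/μ = 0.586·4.5·0.1775/1e-05 = 4.681e+04.
ε/D_h = 0.00018/0.1775 = 0.00101; Haaland gives 1/√f = -1.8 log₁₀[0.000111+0.000147] = 6.457, so f = 0.02398.
ΔP = f(L/D_h)(ρV²/2) = 0.02398·211/0.1775·5.933 = 169.2 Pa.

ΔP ≈ 169 Pa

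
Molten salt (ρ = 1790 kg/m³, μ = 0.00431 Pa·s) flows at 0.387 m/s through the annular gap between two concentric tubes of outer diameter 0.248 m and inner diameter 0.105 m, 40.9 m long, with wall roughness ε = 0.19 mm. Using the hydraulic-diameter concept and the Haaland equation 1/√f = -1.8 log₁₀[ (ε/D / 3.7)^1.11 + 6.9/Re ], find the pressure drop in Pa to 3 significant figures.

Hydraulic diameter D_h = 4A/P = D_o - D_i = 0.248 - 0.105 = 0.143 m.
Re = ρVD_h/μ = 1790·0.387·0.143/0.00431 = 2.298e+04.
ε/D_h = 0.00019/0.143 = 0.00133; Haaland gives 1/√f = -1.8 log₁₀[0.00015+0.0003] = 6.024, so f = 0.02756.
ΔP = f(L/D_h)(ρV²/2) = 0.02756·40.9/0.143·134 = 1057 Pa.

ΔP ≈ 1060 Pa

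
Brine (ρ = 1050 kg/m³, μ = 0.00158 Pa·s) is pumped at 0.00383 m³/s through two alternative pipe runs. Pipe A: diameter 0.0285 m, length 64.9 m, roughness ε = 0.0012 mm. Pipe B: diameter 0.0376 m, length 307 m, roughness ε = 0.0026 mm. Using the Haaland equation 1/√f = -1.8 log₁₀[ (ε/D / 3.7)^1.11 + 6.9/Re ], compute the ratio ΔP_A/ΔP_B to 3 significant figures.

Pipe A: V = Q/A = 0.00383/0.0006379 = 6.004 m/s; Re = 1.137e+05; ε/D = 4.21e-05; Haaland → f = 0.01754; ΔP_A = f(L/D)(ρV²/2) = 7.56e+05 Pa.
Pipe B: V = Q/A = 0.00383/0.00111 = 3.449 m/s; Re = 8.619e+04; ε/D = 6.91e-05; Haaland → f = 0.01866; ΔP_B = f(L/D)(ρV²/2) = 9.517e+05 Pa.
ΔP_A/ΔP_B = 7.56e+05/9.517e+05 = 0.794.

ΔP_A/ΔP_B ≈ 0.794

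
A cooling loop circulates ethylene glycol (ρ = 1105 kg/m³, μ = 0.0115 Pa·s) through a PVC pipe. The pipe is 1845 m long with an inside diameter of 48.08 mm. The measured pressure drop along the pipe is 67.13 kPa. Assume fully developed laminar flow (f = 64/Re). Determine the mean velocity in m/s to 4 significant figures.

V ≈ 0.2286 m/s

For laminar flow, f = 64/Re with Re = ρVD/μ, so Darcy-Weisbach reduces to ΔP = 32μLV/D². Solving for V: V = ΔP·D²/(32μL) = 6.713e+04·(0.04808)²/(32·0.0115·1845) = 0.2286 m/s.
Check: Re = ρVD/μ = 1105·0.2286·0.04808/0.0115 = 1056 < 2300, so the laminar assumption holds.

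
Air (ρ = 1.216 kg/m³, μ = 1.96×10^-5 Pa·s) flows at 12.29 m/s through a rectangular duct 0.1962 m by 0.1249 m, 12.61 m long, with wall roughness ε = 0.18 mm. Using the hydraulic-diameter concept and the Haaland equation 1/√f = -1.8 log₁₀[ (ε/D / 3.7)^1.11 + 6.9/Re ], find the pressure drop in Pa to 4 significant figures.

Hydraulic diameter D_h = 4A/P = 4·(0.1962·0.1249)/(2·(0.1962+0.1249)) = 0.09802/0.6422 = 0.1526 m.
Re = ρVD_h/μ = 1.216·12.29·0.1526/1.96e-05 = 1.164e+05.
ε/D_h = 0.00018/0.1526 = 0.00118; Haaland gives 1/√f = -1.8 log₁₀[0.000131+5.93e-05] = 6.695, so f = 0.02231.
ΔP = f(L/D_h)(ρV²/2) = 0.02231·12.61/0.1526·91.83 = 169.3 Pa.

ΔP ≈ 169.3 Pa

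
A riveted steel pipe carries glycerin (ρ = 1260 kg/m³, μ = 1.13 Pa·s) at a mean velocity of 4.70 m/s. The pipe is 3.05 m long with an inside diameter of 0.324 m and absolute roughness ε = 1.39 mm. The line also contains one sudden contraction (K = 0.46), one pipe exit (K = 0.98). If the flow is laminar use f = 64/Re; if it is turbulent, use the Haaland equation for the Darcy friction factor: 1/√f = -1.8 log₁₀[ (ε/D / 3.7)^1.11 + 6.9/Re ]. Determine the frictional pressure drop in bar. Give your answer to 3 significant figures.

Reynolds number Re = ρVD/μ = 1260 · 4.7 · 0.324 / 1.13 = 1698.
Re < 2300 → laminar flow, so f = 64/Re = 64/1698 = 0.03769 (the turbulent correlation is not needed).
Total minor-loss coefficient ΣK = 1·0.46 + 1·0.98 = 1.44.
ΔP = [f·L/D + ΣK]·(ρV²/2) = [0.03769·3.05/0.324 + 1.44]·(1260·4.7²/2) = [0.3548 + 1.44]·1.392e+04 = 2.498e+04 Pa.
ΔP = 2.498e+04 Pa = 0.250 bar.

ΔP ≈ 0.250 bar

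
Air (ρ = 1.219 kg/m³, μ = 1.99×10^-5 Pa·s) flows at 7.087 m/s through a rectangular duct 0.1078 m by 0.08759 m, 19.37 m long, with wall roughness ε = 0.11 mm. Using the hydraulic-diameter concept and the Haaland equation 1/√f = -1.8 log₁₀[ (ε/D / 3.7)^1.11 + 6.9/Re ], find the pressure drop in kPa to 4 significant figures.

ΔP ≈ 0.1514 kPa

Hydraulic diameter D_h = 4A/P = 4·(0.1078·0.08759)/(2·(0.1078+0.08759)) = 0.03777/0.3908 = 0.09665 m.
Re = ρVD_h/μ = 1.219·7.087·0.09665/1.99e-05 = 4.196e+04.
ε/D_h = 0.00011/0.09665 = 0.00114; Haaland gives 1/√f = -1.8 log₁₀[0.000126+0.000164] = 6.365, so f = 0.02468.
ΔP = f(L/D_h)(ρV²/2) = 0.02468·19.37/0.09665·30.61 = 151.4 Pa.
ΔP = 0.1514 kPa.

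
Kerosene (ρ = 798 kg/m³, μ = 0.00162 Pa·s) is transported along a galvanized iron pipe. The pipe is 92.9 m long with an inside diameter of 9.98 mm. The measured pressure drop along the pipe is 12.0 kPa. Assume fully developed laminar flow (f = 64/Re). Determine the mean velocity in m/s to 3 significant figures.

For laminar flow, f = 64/Re with Re = ρVD/μ, so Darcy-Weisbach reduces to ΔP = 32μLV/D². Solving for V: V = ΔP·D²/(32μL) = 1.2e+04·(0.00998)²/(32·0.00162·92.9) = 0.2482 m/s.
Check: Re = ρVD/μ = 798·0.2482·0.00998/0.00162 = 1220 < 2300, so the laminar assumption holds.

V ≈ 0.248 m/s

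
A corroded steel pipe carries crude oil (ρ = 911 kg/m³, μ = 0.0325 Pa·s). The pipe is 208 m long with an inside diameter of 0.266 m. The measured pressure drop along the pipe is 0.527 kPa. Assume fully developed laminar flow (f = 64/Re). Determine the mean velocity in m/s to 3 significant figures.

For laminar flow, f = 64/Re with Re = ρVD/μ, so Darcy-Weisbach reduces to ΔP = 32μLV/D². Solving for V: V = ΔP·D²/(32μL) = 527·(0.266)²/(32·0.0325·208) = 0.1724 m/s.
Check: Re = ρVD/μ = 911·0.1724·0.266/0.0325 = 1285 < 2300, so the laminar assumption holds.

V ≈ 0.172 m/s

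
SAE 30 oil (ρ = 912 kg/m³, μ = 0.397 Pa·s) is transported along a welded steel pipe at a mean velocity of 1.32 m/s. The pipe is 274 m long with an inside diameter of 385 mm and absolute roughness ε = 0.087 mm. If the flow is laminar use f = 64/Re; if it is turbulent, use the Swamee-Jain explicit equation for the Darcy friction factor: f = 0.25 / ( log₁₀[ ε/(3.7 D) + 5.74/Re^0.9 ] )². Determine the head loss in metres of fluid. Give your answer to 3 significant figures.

Reynolds number Re = ρVD/μ = 912 · 1.32 · 0.385 / 0.397 = 1167.
Re < 2300 → laminar flow, so f = 64/Re = 64/1167 = 0.05482 (the turbulent correlation is not needed).
Darcy-Weisbach: ΔP = f(L/D)(ρV²/2) = 0.05482·(274/0.385)·(912·1.32²/2) = 0.05482·711.7·794.5 = 3.1e+04 Pa.
Head loss h_f = ΔP/(ρg) = 3.1e+04/(912·9.81) = 3.46 m.

h_f ≈ 3.46 m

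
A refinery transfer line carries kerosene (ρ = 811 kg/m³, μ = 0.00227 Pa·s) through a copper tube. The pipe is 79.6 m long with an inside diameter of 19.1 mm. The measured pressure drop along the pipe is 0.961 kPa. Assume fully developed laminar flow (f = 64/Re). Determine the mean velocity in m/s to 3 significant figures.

V ≈ 0.0606 m/s

For laminar flow, f = 64/Re with Re = ρVD/μ, so Darcy-Weisbach reduces to ΔP = 32μLV/D². Solving for V: V = ΔP·D²/(32μL) = 961·(0.0191)²/(32·0.00227·79.6) = 0.06063 m/s.
Check: Re = ρVD/μ = 811·0.06063·0.0191/0.00227 = 413.7 < 2300, so the laminar assumption holds.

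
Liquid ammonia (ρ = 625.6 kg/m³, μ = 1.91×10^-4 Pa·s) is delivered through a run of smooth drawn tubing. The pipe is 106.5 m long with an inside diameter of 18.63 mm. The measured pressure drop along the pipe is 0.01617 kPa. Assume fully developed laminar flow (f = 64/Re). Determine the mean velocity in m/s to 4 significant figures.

V ≈ 0.008622 m/s

For laminar flow, f = 64/Re with Re = ρVD/μ, so Darcy-Weisbach reduces to ΔP = 32μLV/D². Solving for V: V = ΔP·D²/(32μL) = 16.17·(0.01863)²/(32·0.000191·106.5) = 0.008622 m/s.
Check: Re = ρVD/μ = 625.6·0.008622·0.01863/0.000191 = 526.1 < 2300, so the laminar assumption holds.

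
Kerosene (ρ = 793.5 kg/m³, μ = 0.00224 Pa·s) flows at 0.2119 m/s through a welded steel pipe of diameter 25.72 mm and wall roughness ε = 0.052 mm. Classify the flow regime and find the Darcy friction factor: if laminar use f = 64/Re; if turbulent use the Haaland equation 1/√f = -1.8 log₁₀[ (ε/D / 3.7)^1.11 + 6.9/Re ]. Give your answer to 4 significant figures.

f ≈ 0.03315

Re = ρVD/μ = 793.5·0.2119·0.02572/0.00224 = 1931.
Re < 2300 → laminar, so f = 64/Re = 0.03315 (roughness is irrelevant in laminar flow).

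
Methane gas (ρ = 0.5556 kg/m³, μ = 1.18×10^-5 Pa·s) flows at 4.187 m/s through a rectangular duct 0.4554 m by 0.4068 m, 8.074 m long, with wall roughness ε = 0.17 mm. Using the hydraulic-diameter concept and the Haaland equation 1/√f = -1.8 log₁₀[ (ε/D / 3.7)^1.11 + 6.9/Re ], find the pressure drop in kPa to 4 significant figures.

ΔP ≈ 0.001839 kPa

Hydraulic diameter D_h = 4A/P = 4·(0.4554·0.4068)/(2·(0.4554+0.4068)) = 0.741/1.724 = 0.4297 m.
Re = ρVD_h/μ = 0.5556·4.187·0.4297/1.18e-05 = 8.472e+04.
ε/D_h = 0.00017/0.4297 = 0.000396; Haaland gives 1/√f = -1.8 log₁₀[3.91e-05+8.14e-05] = 7.054, so f = 0.0201.
ΔP = f(L/D_h)(ρV²/2) = 0.0201·8.074/0.4297·4.87 = 1.839 Pa.
ΔP = 0.001839 kPa.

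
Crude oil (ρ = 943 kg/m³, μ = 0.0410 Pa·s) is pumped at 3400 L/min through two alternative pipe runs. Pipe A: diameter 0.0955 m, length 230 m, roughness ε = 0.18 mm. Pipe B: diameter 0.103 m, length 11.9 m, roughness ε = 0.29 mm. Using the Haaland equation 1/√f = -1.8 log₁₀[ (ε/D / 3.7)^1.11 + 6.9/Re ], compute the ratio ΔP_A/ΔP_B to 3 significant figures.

Pipe A: V = Q/A = 0.05667/0.007163 = 7.911 m/s; Re = 1.738e+04; ε/D = 0.00188; Haaland → f = 0.02998; ΔP_A = f(L/D)(ρV²/2) = 2.13e+06 Pa.
Pipe B: V = Q/A = 0.05667/0.008332 = 6.801 m/s; Re = 1.611e+04; ε/D = 0.00282; Haaland → f = 0.03188; ΔP_B = f(L/D)(ρV²/2) = 8.032e+04 Pa.
ΔP_A/ΔP_B = 2.13e+06/8.032e+04 = 26.5.

ΔP_A/ΔP_B ≈ 26.5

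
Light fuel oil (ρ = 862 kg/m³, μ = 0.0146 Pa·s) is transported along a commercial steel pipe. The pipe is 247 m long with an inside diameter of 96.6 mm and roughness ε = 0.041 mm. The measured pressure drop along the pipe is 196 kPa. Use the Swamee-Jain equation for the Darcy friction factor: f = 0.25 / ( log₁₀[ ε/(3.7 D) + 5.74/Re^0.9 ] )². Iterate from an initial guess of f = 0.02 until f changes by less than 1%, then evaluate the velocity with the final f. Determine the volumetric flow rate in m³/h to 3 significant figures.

Rearranging Darcy-Weisbach: V = √(2·ΔP·D/(f·L·ρ)). With ε/D = 4.1e-05/0.0966 = 0.000424, iterate starting from f = 0.02:
  f = 0.02 → V = √(2·1.96e+05·0.0966/(0.02·247·862)) = 2.982 m/s; Re = ρVD/μ = 1.701e+04; f → 0.02785
  f = 0.02785 → V = 2.527 m/s; Re = 1.441e+04; f → 0.02895
  f = 0.02895 → V = 2.478 m/s; Re = 1.414e+04; f → 0.02909
Converged (Δf/f < 1%). With the final f = 0.02909: V = √(2·1.96e+05·0.0966/(0.02909·247·862)) = 2.473 m/s.
Q = V·A = 2.473·(π/4·0.0966²) = 0.01812 m³/s = 65.2 m³/h.

Q ≈ 65.2 m³/h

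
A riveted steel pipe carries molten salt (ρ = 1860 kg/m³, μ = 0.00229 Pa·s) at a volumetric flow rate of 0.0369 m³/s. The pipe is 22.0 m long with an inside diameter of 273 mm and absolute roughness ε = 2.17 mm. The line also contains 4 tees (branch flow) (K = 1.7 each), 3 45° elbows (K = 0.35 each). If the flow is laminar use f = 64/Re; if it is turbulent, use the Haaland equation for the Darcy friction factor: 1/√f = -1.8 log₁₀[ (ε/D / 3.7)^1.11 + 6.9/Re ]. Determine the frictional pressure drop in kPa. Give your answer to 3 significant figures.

ΔP ≈ 3.96 kPa

Cross-sectional area A = πD²/4 = π(0.273)²/4 = 0.05853 m²; mean velocity V = Q/A = 0.0369/0.05853 = 0.6304 m/s.
Reynolds number Re = ρVD/μ = 1860 · 0.6304 · 0.273 / 0.00229 = 1.398e+05.
Re > 4000 → turbulent. Relative roughness ε/D = 0.00217/0.273 = 0.00795. Haaland: 1/√f = -1.8 log₁₀[(0.00795/3.7)^1.11 + 6.9/1.398e+05] = -1.8 log₁₀[0.00109 + 4.94e-05] = 5.296, so f = 0.03565.
Total minor-loss coefficient ΣK = 4·1.7 + 3·0.35 = 7.85.
ΔP = [f·L/D + ΣK]·(ρV²/2) = [0.03565·22/0.273 + 7.85]·(1860·0.6304²/2) = [2.873 + 7.85]·369.6 = 3963 Pa.
ΔP = 3963 Pa = 3.96 kPa.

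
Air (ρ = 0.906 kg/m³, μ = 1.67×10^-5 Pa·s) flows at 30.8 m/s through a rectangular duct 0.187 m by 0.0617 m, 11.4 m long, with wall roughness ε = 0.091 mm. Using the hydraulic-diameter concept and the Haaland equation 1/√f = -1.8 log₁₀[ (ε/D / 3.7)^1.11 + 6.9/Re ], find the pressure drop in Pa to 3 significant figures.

ΔP ≈ 1120 Pa

Hydraulic diameter D_h = 4A/P = 4·(0.187·0.0617)/(2·(0.187+0.0617)) = 0.04615/0.4974 = 0.09279 m.
Re = ρVD_h/μ = 0.906·30.8·0.09279/1.67e-05 = 1.55e+05.
ε/D_h = 9.1e-05/0.09279 = 0.000981; Haaland gives 1/√f = -1.8 log₁₀[0.000107+4.45e-05] = 6.875, so f = 0.02116.
ΔP = f(L/D_h)(ρV²/2) = 0.02116·11.4/0.09279·429.7 = 1117 Pa.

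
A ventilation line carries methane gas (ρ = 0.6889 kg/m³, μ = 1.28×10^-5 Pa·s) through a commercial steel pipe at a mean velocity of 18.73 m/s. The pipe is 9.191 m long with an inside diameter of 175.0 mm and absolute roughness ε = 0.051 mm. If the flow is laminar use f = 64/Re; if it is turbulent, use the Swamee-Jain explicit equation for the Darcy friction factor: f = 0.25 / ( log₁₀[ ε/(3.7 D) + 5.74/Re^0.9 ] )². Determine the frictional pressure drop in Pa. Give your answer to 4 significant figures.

Reynolds number Re = ρVD/μ = 0.6889 · 18.73 · 0.175 / 1.28e-05 = 1.764e+05.
Re > 4000 → turbulent. Relative roughness ε/D = 5.1e-05/0.175 = 0.000291. Swamee-Jain: f = 0.25/(log₁₀[0.000291/3.7 + 5.74/1.764e+05^0.9])² = 0.25/(log₁₀[7.88e-05 + 0.000109])² = 0.25/(-3.727)² = 0.018.
Darcy-Weisbach: ΔP = f(L/D)(ρV²/2) = 0.018·(9.191/0.175)·(0.6889·18.73²/2) = 0.018·52.52·120.8 = 114.2 Pa.

ΔP ≈ 114.2 Pa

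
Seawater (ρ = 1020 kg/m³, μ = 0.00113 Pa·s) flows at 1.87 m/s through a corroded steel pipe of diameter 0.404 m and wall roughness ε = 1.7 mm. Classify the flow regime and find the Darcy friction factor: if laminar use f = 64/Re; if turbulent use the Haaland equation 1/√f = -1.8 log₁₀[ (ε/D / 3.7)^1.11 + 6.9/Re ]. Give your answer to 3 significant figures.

f ≈ 0.0290

Re = ρVD/μ = 1020·1.87·0.404/0.00113 = 6.819e+05.
Re > 4000 → turbulent. ε/D = 0.0017/0.404 = 0.00421; Haaland: 1/√f = -1.8 log₁₀[0.00054 + 1.01e-05] = 5.868, so f = 0.02904.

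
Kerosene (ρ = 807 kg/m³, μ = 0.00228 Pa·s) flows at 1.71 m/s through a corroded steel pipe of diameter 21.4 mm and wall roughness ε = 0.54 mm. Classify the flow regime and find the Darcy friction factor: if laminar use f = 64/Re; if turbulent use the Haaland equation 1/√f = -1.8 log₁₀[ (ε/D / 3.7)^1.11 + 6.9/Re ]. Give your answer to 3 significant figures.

f ≈ 0.0559

Re = ρVD/μ = 807·1.71·0.0214/0.00228 = 1.295e+04.
Re > 4000 → turbulent. ε/D = 0.00054/0.0214 = 0.0252; Haaland: 1/√f = -1.8 log₁₀[0.00394 + 0.000533] = 4.229, so f = 0.05592.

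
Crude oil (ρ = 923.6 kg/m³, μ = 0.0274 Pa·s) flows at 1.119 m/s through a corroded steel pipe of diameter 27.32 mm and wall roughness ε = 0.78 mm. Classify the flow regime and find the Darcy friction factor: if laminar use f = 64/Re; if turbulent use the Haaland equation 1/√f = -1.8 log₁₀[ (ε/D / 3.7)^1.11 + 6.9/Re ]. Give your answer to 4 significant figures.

Re = ρVD/μ = 923.6·1.119·0.02732/0.0274 = 1030.
Re < 2300 → laminar, so f = 64/Re = 0.06211 (roughness is irrelevant in laminar flow).

f ≈ 0.06211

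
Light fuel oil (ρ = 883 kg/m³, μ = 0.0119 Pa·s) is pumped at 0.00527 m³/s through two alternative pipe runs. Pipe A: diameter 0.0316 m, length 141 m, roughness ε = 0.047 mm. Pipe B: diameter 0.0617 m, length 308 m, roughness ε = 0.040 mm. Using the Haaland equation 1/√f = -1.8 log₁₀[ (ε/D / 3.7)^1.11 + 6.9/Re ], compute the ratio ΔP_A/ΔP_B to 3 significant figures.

Pipe A: V = Q/A = 0.00527/0.0007843 = 6.72 m/s; Re = 1.576e+04; ε/D = 0.00149; Haaland → f = 0.02984; ΔP_A = f(L/D)(ρV²/2) = 2.654e+06 Pa.
Pipe B: V = Q/A = 0.00527/0.00299 = 1.763 m/s; Re = 8070; ε/D = 0.000648; Haaland → f = 0.03351; ΔP_B = f(L/D)(ρV²/2) = 2.294e+05 Pa.
ΔP_A/ΔP_B = 2.654e+06/2.294e+05 = 11.6.

ΔP_A/ΔP_B ≈ 11.6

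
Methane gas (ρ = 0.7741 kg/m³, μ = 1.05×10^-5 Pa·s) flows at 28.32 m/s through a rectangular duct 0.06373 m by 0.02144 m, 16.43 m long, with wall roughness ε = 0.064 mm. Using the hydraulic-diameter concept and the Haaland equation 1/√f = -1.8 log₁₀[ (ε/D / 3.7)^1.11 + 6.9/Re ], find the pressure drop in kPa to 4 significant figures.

ΔP ≈ 4.074 kPa

Hydraulic diameter D_h = 4A/P = 4·(0.06373·0.02144)/(2·(0.06373+0.02144)) = 0.005465/0.1703 = 0.03209 m.
Re = ρVD_h/μ = 0.7741·28.32·0.03209/1.05e-05 = 6.699e+04.
ε/D_h = 6.4e-05/0.03209 = 0.00199; Haaland gives 1/√f = -1.8 log₁₀[0.000236+0.000103] = 6.247, so f = 0.02563.
ΔP = f(L/D_h)(ρV²/2) = 0.02563·16.43/0.03209·310.4 = 4074 Pa.
ΔP = 4.074 kPa.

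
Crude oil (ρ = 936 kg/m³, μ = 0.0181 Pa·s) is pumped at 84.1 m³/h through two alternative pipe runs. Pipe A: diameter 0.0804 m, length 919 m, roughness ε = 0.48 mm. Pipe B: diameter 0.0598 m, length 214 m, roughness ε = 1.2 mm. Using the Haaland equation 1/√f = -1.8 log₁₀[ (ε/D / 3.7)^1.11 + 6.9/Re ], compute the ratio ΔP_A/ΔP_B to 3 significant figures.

ΔP_A/ΔP_B ≈ 0.696

Pipe A: V = Q/A = 0.02336/0.005077 = 4.601 m/s; Re = 1.913e+04; ε/D = 0.00597; Haaland → f = 0.03578; ΔP_A = f(L/D)(ρV²/2) = 4.053e+06 Pa.
Pipe B: V = Q/A = 0.02336/0.002809 = 8.318 m/s; Re = 2.572e+04; ε/D = 0.0201; Haaland → f = 0.05025; ΔP_B = f(L/D)(ρV²/2) = 5.822e+06 Pa.
ΔP_A/ΔP_B = 4.053e+06/5.822e+06 = 0.696.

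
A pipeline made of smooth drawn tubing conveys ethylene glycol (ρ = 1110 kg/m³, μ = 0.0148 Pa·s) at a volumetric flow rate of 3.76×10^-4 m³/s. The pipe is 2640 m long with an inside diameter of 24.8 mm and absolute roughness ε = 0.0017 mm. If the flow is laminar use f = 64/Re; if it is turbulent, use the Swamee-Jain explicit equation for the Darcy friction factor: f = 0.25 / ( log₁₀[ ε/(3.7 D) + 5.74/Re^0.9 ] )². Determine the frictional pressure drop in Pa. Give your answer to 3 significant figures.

ΔP ≈ 1.58×10^6 Pa

Cross-sectional area A = πD²/4 = π(0.0248)²/4 = 0.0004831 m²; mean velocity V = Q/A = 0.000376/0.0004831 = 0.7784 m/s.
Reynolds number Re = ρVD/μ = 1110 · 0.7784 · 0.0248 / 0.0148 = 1448.
Re < 2300 → laminar flow, so f = 64/Re = 64/1448 = 0.04421 (the turbulent correlation is not needed).
Darcy-Weisbach: ΔP = f(L/D)(ρV²/2) = 0.04421·(2640/0.0248)·(1110·0.7784²/2) = 0.04421·1.065e+05·336.3 = 1.582e+06 Pa.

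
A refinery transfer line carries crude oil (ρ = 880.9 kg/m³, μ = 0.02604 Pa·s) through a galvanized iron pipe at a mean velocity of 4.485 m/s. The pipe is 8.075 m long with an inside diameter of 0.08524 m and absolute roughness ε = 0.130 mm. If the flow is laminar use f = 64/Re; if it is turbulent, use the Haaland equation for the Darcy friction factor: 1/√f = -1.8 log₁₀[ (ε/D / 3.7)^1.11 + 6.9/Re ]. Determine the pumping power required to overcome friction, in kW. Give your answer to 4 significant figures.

Reynolds number Re = ρVD/μ = 880.9 · 4.485 · 0.08524 / 0.026 = 1.293e+04.
Re > 4000 → turbulent. Relative roughness ε/D = 0.00013/0.08524 = 0.00153. Haaland: 1/√f = -1.8 log₁₀[(0.00153/3.7)^1.11 + 6.9/1.293e+04] = -1.8 log₁₀[0.000175 + 0.000534] = 5.669, so f = 0.03111.
Darcy-Weisbach: ΔP = f(L/D)(ρV²/2) = 0.03111·(8.075/0.08524)·(880.9·4.485²/2) = 0.03111·94.73·8860 = 2.611e+04 Pa.
Q = V·A = 4.485·0.005707 = 0.02559 m³/s.
Pumping power P = QΔP = 0.02559·2.611e+04 = 668.30 W = 0.6683 kW.

P ≈ 0.6683 kW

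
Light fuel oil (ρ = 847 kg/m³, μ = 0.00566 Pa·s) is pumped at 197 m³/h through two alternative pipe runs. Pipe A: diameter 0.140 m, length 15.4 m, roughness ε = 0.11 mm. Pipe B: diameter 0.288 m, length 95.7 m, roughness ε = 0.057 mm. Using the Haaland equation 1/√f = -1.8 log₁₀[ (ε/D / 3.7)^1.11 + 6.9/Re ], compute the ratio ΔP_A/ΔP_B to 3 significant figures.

ΔP_A/ΔP_B ≈ 5.70

Pipe A: V = Q/A = 0.05472/0.01539 = 3.555 m/s; Re = 7.448e+04; ε/D = 0.000786; Haaland → f = 0.02191; ΔP_A = f(L/D)(ρV²/2) = 1.29e+04 Pa.
Pipe B: V = Q/A = 0.05472/0.06514 = 0.84 m/s; Re = 3.62e+04; ε/D = 0.000198; Haaland → f = 0.02279; ΔP_B = f(L/D)(ρV²/2) = 2263 Pa.
ΔP_A/ΔP_B = 1.29e+04/2263 = 5.70.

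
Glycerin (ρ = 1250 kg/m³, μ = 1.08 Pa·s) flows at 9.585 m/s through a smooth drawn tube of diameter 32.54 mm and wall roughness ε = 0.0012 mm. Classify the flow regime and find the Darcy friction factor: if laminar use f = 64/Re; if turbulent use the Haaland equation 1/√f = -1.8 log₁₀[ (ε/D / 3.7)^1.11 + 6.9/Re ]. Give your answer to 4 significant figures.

Re = ρVD/μ = 1250·9.585·0.03254/1.08 = 361.
Re < 2300 → laminar, so f = 64/Re = 0.1773 (roughness is irrelevant in laminar flow).

f ≈ 0.1773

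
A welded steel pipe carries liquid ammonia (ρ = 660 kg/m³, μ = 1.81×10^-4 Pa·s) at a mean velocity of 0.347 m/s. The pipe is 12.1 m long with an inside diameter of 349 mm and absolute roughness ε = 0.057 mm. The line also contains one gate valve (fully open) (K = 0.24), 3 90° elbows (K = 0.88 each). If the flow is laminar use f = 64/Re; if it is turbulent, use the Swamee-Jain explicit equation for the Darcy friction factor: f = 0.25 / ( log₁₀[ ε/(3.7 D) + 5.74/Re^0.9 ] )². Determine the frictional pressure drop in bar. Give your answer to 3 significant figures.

ΔP ≈ 0.00136 bar

Reynolds number Re = ρVD/μ = 660 · 0.347 · 0.349 / 0.000181 = 4.416e+05.
Re > 4000 → turbulent. Relative roughness ε/D = 5.7e-05/0.349 = 0.000163. Swamee-Jain: f = 0.25/(log₁₀[0.000163/3.7 + 5.74/4.416e+05^0.9])² = 0.25/(log₁₀[4.41e-05 + 4.77e-05])² = 0.25/(-4.037)² = 0.01534.
Total minor-loss coefficient ΣK = 1·0.24 + 3·0.88 = 2.88.
ΔP = [f·L/D + ΣK]·(ρV²/2) = [0.01534·12.1/0.349 + 2.88]·(660·0.347²/2) = [0.5318 + 2.88]·39.73 = 135.6 Pa.
ΔP = 135.6 Pa = 0.00136 bar.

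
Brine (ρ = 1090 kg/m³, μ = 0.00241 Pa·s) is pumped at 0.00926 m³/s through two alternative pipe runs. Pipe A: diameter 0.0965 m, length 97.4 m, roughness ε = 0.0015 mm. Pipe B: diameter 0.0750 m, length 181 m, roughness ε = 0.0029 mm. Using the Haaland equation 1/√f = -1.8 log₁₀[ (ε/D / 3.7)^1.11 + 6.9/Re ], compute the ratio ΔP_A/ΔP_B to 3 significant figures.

ΔP_A/ΔP_B ≈ 0.161

Pipe A: V = Q/A = 0.00926/0.007314 = 1.266 m/s; Re = 5.526e+04; ε/D = 1.55e-05; Haaland → f = 0.02029; ΔP_A = f(L/D)(ρV²/2) = 1.789e+04 Pa.
Pipe B: V = Q/A = 0.00926/0.004418 = 2.096 m/s; Re = 7.11e+04; ε/D = 3.87e-05; Haaland → f = 0.01929; ΔP_B = f(L/D)(ρV²/2) = 1.115e+05 Pa.
ΔP_A/ΔP_B = 1.789e+04/1.115e+05 = 0.161.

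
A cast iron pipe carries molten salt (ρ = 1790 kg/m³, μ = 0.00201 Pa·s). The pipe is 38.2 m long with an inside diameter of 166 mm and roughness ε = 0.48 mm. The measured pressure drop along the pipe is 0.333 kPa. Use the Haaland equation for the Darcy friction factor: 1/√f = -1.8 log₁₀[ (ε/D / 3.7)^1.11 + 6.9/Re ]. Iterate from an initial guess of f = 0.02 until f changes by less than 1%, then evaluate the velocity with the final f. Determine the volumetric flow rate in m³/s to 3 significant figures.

Q ≈ 0.00510 m³/s

Rearranging Darcy-Weisbach: V = √(2·ΔP·D/(f·L·ρ)). With ε/D = 0.00048/0.166 = 0.00289, iterate starting from f = 0.02:
  f = 0.02 → V = √(2·333·0.166/(0.02·38.2·1790)) = 0.2843 m/s; Re = ρVD/μ = 4.203e+04; f → 0.02862
  f = 0.02862 → V = 0.2377 m/s; Re = 3.514e+04; f → 0.02908
  f = 0.02908 → V = 0.2358 m/s; Re = 3.486e+04; f → 0.0291
Converged (Δf/f < 1%). With the final f = 0.0291: V = √(2·333·0.166/(0.0291·38.2·1790)) = 0.2357 m/s.
Q = V·A = 0.2357·(π/4·0.166²) = 0.005101 m³/s = 0.00510 m³/s.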